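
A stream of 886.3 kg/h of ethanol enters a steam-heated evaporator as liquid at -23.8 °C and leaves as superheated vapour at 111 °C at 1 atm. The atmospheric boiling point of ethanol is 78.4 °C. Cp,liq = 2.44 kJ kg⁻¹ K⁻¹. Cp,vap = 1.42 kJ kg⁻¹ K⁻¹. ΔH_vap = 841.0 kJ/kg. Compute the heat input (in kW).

liquid -23.8→78.4 °C: 249.37 kJ/kg
vaporisation at 78.4 °C: 841 kJ/kg
vapour 78.4→111 °C: 46.292 kJ/kg
Δh = 249.37 + 841 + 46.292 = 1136.7 kJ/kg
Q = ṁ·Δh = 886.3 kg/h × 1136.7 kJ/kg = 1.0074e+06 kJ/h
|Q| = 279.84 kW

Q = 280 kW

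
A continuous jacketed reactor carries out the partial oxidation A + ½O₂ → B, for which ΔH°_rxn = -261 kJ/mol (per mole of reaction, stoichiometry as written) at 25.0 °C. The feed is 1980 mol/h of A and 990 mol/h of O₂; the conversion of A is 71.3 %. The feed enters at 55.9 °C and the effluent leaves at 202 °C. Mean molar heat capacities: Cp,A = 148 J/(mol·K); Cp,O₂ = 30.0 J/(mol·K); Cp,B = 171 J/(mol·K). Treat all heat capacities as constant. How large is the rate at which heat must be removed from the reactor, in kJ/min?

Q_out = 5320 kJ/min

Extent of reaction ξ = 0.713 × 1980 = 1411.7 mol/h
Reaction term: ξ·ΔH°_rxn = 1411.7 × -261 = -368460 kJ/h
Sensible, feed 55.9→25 °C: -9972.7 kJ/h
Outlet flows (mol/h): A 568.26, O₂ 284.13, B 1411.7
Sensible, products 25→202 °C: 59124 kJ/h
Q = ΔH = -319310 kJ/h = -88.698 kW
Heat removed = 5321.9 kJ/min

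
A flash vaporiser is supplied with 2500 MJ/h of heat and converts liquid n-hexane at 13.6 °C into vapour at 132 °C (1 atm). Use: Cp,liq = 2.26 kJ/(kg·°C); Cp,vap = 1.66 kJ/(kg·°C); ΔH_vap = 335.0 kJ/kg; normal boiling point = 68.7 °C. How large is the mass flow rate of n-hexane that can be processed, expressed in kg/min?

Δh = 2.26×(68.7−13.6) + 335.0 + 1.66×(132−68.7) = 564.6 kJ/kg
Q = 2500 MJ/h = 694.44 kJ/s = 41667 kJ/min
ṁ = Q/Δh = 41667 / 564.6 = 73.798 kg/min

ṁ = 73.8 kg/min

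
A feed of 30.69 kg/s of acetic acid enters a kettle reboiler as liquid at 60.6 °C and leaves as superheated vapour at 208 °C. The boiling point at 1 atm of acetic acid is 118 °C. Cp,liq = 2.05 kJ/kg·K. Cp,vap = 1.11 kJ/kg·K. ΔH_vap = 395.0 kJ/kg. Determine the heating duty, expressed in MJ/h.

liquid 60.6→118 °C: 117.67 kJ/kg
vaporisation at 118 °C: 395 kJ/kg
vapour 118→208 °C: 99.9 kJ/kg
Δh = 117.67 + 395 + 99.9 = 612.57 kJ/kg
Q = ṁ·Δh = 30.69 kg/s × 612.57 kJ/kg = 18800 kJ/s
|Q| = 18800 kW = 67679 MJ/h

Q = 67700 MJ/h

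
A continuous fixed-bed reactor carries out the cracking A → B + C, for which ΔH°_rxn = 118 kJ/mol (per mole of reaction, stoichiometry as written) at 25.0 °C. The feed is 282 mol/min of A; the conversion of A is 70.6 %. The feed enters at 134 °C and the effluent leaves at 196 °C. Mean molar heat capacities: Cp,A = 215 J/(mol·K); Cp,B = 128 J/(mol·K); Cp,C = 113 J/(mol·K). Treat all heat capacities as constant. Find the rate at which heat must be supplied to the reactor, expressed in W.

Q_in = 469000 W

Extent of reaction ξ = 0.706 × 282 = 199.09 mol/min
Reaction term: ξ·ΔH°_rxn = 199.09 × 118 = 23493 kJ/min
Sensible, feed 134→25 °C: -6608.7 kJ/min
Outlet flows (mol/min): A 82.908, B 199.09, C 199.09
Sensible, products 25→196 °C: 11253 kJ/min
Q = ΔH = 28137 kJ/min = 468.95 kW
Heat supplied = 468950 W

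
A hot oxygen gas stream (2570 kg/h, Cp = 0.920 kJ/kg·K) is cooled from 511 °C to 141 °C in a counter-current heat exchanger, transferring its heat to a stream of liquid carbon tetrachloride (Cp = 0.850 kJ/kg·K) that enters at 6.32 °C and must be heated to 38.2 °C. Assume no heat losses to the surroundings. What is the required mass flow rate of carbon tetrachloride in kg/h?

Heat released by hot stream: Q = 2570 × 0.920 × (511 − 141) = 874830 kJ/h
Energy balance on cold side (adiabatic exchanger): Q = ṁ_c·Cp_c·(T_c,out − T_c,in)
ṁ_c = 874830 / [0.850 × (38.2 − 6.32)] = 32284 kg/h

ṁ_c = 32300 kg/h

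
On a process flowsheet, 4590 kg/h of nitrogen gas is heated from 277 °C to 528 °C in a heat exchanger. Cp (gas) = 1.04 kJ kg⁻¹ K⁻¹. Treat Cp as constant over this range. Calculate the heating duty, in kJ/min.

Q = 20000 kJ/min

Q = ṁ·Cp·ΔT = 4590 × 1.04 × (528 − 277) = 1.1982e+06 kJ/h
Converting: 1.1982e+06 / 3600 s = 332.83 kW
Heating duty = 19970 kJ/min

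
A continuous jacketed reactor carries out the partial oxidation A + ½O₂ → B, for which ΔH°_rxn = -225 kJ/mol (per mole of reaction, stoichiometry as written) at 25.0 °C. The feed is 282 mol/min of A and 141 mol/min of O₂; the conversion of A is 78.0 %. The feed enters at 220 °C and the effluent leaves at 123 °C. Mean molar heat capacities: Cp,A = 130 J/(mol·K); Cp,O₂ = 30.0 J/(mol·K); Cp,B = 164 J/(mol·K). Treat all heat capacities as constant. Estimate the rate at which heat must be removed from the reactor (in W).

Q_out = 884000 W

Extent of reaction ξ = 0.780 × 282 = 219.96 mol/min
Reaction term: ξ·ΔH°_rxn = 219.96 × -225 = -49491 kJ/min
Sensible, feed 220→25 °C: -7973.6 kJ/min
Outlet flows (mol/min): A 62.04, O₂ 31.02, B 219.96
Sensible, products 25→123 °C: 4416.8 kJ/min
Q = ΔH = -53048 kJ/min = -884.13 kW
Heat removed = 884130 W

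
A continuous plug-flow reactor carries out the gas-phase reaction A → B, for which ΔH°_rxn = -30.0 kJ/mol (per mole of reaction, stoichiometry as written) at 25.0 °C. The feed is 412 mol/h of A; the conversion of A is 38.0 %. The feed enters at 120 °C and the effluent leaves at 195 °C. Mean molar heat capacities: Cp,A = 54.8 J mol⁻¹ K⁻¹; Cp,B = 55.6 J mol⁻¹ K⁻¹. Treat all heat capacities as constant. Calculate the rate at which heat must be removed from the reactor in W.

Extent of reaction ξ = 0.380 × 412 = 156.56 mol/h
Reaction term: ξ·ΔH°_rxn = 156.56 × -30.0 = -4696.8 kJ/h
Sensible, feed 120→25 °C: -2144.9 kJ/h
Outlet flows (mol/h): A 255.44, B 156.56
Sensible, products 25→195 °C: 3859.5 kJ/h
Q = ΔH = -2982.2 kJ/h = -0.82839 kW
Heat removed = 828.39 W

Q_out = 828 W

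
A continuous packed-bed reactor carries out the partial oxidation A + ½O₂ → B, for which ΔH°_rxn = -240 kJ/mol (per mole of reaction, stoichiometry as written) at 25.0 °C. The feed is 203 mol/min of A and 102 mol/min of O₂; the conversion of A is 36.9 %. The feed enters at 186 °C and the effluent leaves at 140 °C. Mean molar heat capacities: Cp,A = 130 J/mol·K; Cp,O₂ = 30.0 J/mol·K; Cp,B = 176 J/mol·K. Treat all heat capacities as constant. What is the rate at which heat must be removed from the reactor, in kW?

Q_out = 318 kW

Extent of reaction ξ = 0.369 × 203 = 74.907 mol/min
Reaction term: ξ·ΔH°_rxn = 74.907 × -240 = -17978 kJ/min
Sensible, feed 186→25 °C: -4741.4 kJ/min
Outlet flows (mol/min): A 128.09, O₂ 64.547, B 74.907
Sensible, products 25→140 °C: 3653.8 kJ/min
Q = ΔH = -19065 kJ/min = -317.76 kW
Heat removed = 317.76 kW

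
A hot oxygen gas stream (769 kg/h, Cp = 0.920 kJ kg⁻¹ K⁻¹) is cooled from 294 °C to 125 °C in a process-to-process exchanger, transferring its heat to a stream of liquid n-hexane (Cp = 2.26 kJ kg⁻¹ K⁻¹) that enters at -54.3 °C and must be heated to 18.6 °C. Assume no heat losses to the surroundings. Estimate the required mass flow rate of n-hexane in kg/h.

ṁ_c = 726 kg/h

Heat released by hot stream: Q = 769 × 0.920 × (294 − 125) = 119560 kJ/h
Energy balance on cold side (adiabatic exchanger): Q = ṁ_c·Cp_c·(T_c,out − T_c,in)
ṁ_c = 119560 / [2.26 × (18.6 − -54.3)] = 725.71 kg/h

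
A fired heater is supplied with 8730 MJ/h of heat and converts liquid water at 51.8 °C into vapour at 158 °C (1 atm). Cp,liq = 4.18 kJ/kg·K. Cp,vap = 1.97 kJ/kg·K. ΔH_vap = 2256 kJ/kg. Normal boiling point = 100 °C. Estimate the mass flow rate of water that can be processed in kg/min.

ṁ = 56.6 kg/min

Δh = 4.18×(100−51.8) + 2256 + 1.97×(158−100) = 2571.7 kJ/kg
Q = 8730 MJ/h = 2425 kJ/s = 145500 kJ/min
ṁ = Q/Δh = 145500 / 2571.7 = 56.577 kg/min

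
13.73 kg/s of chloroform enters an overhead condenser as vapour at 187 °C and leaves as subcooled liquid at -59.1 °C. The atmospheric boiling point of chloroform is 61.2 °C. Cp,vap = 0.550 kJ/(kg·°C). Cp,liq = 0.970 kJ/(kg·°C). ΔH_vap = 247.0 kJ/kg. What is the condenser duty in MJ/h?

Q_c = 21400 MJ/h

vapour 187→61.2 °C: -69.19 kJ/kg
condensation at 61.2 °C: -247 kJ/kg
liquid 61.2→-59.1 °C: -116.69 kJ/kg
Δh = -69.19 + -247 + -116.69 = -432.88 kJ/kg
Q = ṁ·Δh = 13.73 kg/s × -432.88 kJ/kg = -5943.5 kJ/s
|Q| = 5943.5 kW = 21396 MJ/h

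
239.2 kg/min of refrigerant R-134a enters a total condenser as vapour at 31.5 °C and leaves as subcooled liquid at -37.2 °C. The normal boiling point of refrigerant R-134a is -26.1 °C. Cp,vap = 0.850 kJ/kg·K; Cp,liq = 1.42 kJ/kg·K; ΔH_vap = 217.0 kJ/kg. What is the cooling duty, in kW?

vapour 31.5→-26.1 °C: -48.96 kJ/kg
condensation at -26.1 °C: -217 kJ/kg
liquid -26.1→-37.2 °C: -15.762 kJ/kg
Δh = -48.96 + -217 + -15.762 = -281.72 kJ/kg
Q = ṁ·Δh = 239.2 kg/min × -281.72 kJ/kg = -67388 kJ/min
|Q| = 1123.1 kW

Q_c = 1120 kW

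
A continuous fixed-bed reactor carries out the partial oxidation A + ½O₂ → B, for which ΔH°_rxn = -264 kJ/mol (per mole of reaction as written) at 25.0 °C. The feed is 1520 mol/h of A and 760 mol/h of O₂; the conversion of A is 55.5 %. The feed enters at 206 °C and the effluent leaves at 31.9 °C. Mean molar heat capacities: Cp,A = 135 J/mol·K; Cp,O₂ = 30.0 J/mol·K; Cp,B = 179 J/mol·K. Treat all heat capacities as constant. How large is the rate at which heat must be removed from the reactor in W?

Q_out = 72800 W

Extent of reaction ξ = 0.555 × 1520 = 843.6 mol/h
Reaction term: ξ·ΔH°_rxn = 843.6 × -264 = -222710 kJ/h
Sensible, feed 206→25 °C: -41268 kJ/h
Outlet flows (mol/h): A 676.4, O₂ 338.2, B 843.6
Sensible, products 25→31.9 °C: 1742 kJ/h
Q = ΔH = -262240 kJ/h = -72.843 kW
Heat removed = 72843 W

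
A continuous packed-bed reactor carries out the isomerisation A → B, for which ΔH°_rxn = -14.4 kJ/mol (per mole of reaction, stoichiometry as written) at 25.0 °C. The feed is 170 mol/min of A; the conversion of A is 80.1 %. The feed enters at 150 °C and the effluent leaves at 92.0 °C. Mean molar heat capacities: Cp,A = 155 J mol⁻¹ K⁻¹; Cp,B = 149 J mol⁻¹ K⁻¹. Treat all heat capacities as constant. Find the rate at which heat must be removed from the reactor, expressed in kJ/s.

Extent of reaction ξ = 0.801 × 170 = 136.17 mol/min
Reaction term: ξ·ΔH°_rxn = 136.17 × -14.4 = -1960.8 kJ/min
Sensible, feed 150→25 °C: -3293.8 kJ/min
Outlet flows (mol/min): A 33.83, B 136.17
Sensible, products 25→92.0 °C: 1710.7 kJ/min
Q = ΔH = -3543.9 kJ/min = -59.065 kW
Heat removed = 59.065 kJ/s

Q_out = 59.1 kJ/s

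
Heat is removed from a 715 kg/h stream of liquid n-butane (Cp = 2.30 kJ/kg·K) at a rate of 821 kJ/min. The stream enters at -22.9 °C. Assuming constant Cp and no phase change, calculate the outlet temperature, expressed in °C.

Q = 821 kJ/min = 49260 kJ/h
ΔT = Q/(ṁ·Cp) = 49260/(715×2.30) = 29.954 K
T_out = -22.9 − 29.954 = -52.854 °C

T_out = -52.9 °C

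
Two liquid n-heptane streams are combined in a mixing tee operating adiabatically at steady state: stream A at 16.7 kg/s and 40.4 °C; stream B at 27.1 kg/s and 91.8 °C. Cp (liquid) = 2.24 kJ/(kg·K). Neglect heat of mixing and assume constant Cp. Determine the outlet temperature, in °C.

T_out = 72.2 °C

No heat crosses the boundary, so H_out = H_in.
Σ ṁᵢCp,ᵢTᵢ = 16.7×2.24×40.4 + 27.1×2.24×91.8 = 7083.9
Σ ṁᵢCp,ᵢ = 16.7×2.24 + 27.1×2.24 = 98.112
T_out = 7083.9 / 98.112 = 72.202 °C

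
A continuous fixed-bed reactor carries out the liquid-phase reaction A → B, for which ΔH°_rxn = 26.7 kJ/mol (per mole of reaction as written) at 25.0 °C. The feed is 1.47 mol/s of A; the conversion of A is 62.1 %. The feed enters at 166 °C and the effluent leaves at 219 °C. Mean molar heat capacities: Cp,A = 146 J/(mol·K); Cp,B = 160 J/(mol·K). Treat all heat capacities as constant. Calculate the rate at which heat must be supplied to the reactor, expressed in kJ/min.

Extent of reaction ξ = 0.621 × 1.47 = 0.91287 mol/s
Reaction term: ξ·ΔH°_rxn = 0.91287 × 26.7 = 24.374 kJ/s
Sensible, feed 166→25 °C: -30.261 kJ/s
Outlet flows (mol/s): A 0.55713, B 0.91287
Sensible, products 25→219 °C: 44.116 kJ/s
Q = ΔH = 38.228 kJ/s = 38.228 kW
Heat supplied = 2293.7 kJ/min

Q_in = 2290 kJ/min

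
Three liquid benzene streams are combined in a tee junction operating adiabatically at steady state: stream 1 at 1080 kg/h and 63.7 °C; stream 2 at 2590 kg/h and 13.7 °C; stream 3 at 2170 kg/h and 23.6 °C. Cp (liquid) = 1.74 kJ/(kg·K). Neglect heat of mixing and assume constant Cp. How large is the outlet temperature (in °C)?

T_out = 26.6 °C

Energy balance with Q = 0: Σ ṁᵢCp,ᵢ(T_out − Tᵢ) = 0
Σ ṁᵢCp,ᵢTᵢ = 1080×1.74×63.7 + 2590×1.74×13.7 + 2170×1.74×23.6 = 270550
Σ ṁᵢCp,ᵢ = 1080×1.74 + 2590×1.74 + 2170×1.74 = 10162
T_out = 270550 / 10162 = 26.625 °C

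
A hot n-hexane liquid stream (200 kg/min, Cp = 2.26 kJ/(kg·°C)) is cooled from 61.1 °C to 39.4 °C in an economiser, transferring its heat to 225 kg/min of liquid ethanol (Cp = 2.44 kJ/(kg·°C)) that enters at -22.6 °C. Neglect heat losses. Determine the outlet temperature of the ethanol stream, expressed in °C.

Heat released by hot stream: Q = 200 × 2.26 × (61.1 − 39.4) = 9808.4 kJ/min
Energy balance on cold side (adiabatic exchanger): Q = ṁ_c·Cp_c·(T_c,out − T_c,in)
T_c,out = -22.6 + 9808.4/(225 × 2.44) = -4.7341 °C

T_c,out = -4.73 °C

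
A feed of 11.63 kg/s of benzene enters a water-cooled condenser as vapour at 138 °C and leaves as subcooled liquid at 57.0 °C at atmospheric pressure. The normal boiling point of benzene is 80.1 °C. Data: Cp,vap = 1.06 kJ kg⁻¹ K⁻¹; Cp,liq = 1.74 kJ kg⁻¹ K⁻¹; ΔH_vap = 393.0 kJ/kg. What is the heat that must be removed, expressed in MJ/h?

Q_c = 20700 MJ/h

vapour 138→80.1 °C: -61.374 kJ/kg
condensation at 80.1 °C: -393 kJ/kg
liquid 80.1→57.0 °C: -40.194 kJ/kg
Δh = -61.374 + -393 + -40.194 = -494.57 kJ/kg
Q = ṁ·Δh = 11.63 kg/s × -494.57 kJ/kg = -5751.8 kJ/s
|Q| = 5751.8 kW = 20707 MJ/h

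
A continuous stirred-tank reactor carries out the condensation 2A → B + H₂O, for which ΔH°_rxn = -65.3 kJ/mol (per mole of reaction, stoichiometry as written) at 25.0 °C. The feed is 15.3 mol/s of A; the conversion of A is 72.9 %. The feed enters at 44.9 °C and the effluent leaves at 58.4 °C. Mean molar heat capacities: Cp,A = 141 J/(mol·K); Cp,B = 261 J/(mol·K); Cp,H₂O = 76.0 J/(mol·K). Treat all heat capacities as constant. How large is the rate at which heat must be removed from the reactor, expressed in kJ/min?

Q_out = 19500 kJ/min

Extent of reaction ξ = 0.729 × 15.3 / 2 = 5.5769 mol/s
Reaction term: ξ·ΔH°_rxn = 5.5769 × -65.3 = -364.17 kJ/s
Sensible, feed 44.9→25 °C: -42.93 kJ/s
Outlet flows (mol/s): A 4.1463, B 5.5769, H₂O 5.5769
Sensible, products 25→58.4 °C: 82.298 kJ/s
Q = ΔH = -324.8 kJ/s = -324.8 kW
Heat removed = 19488 kJ/min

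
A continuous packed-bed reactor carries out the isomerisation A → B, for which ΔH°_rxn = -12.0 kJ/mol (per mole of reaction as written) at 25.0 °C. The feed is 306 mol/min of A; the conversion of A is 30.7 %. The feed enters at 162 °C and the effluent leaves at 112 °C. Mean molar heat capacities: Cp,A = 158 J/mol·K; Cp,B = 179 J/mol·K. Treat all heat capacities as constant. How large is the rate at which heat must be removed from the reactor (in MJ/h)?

Q_out = 202 MJ/h

Extent of reaction ξ = 0.307 × 306 = 93.942 mol/min
Reaction term: ξ·ΔH°_rxn = 93.942 × -12.0 = -1127.3 kJ/min
Sensible, feed 162→25 °C: -6623.7 kJ/min
Outlet flows (mol/min): A 212.06, B 93.942
Sensible, products 25→112 °C: 4377.9 kJ/min
Q = ΔH = -3373.1 kJ/min = -56.218 kW
Heat removed = 202.38 MJ/h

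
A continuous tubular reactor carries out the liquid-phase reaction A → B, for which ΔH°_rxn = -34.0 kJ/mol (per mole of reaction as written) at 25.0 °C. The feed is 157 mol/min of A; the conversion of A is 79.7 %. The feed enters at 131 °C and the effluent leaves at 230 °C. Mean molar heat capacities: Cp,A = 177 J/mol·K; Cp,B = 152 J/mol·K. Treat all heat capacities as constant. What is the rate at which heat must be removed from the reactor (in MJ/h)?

Q_out = 129 MJ/h

Extent of reaction ξ = 0.797 × 157 = 125.13 mol/min
Reaction term: ξ·ΔH°_rxn = 125.13 × -34.0 = -4254.4 kJ/min
Sensible, feed 131→25 °C: -2945.6 kJ/min
Outlet flows (mol/min): A 31.871, B 125.13
Sensible, products 25→230 °C: 5055.5 kJ/min
Q = ΔH = -2144.6 kJ/min = -35.743 kW
Heat removed = 128.67 MJ/h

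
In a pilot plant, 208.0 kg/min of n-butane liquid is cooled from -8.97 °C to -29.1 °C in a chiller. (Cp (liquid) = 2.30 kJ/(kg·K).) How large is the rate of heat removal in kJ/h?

Q_c = 578000 kJ/h

Q = ṁ·Cp·ΔT = 208.0 × 2.30 × (-29.1 − -8.97) = -9630.2 kJ/min
Converting: 9630.2 / 60 s = 160.5 kW
Cooling duty = 577810 kJ/h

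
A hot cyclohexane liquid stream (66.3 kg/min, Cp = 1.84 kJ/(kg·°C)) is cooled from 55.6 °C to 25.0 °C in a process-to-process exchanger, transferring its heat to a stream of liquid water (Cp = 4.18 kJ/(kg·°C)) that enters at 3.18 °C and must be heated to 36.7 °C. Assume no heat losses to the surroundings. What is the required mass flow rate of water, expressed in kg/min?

Heat released by hot stream: Q = 66.3 × 1.84 × (55.6 − 25.0) = 3733 kJ/min
Energy balance on cold side (adiabatic exchanger): Q = ṁ_c·Cp_c·(T_c,out − T_c,in)
ṁ_c = 3733 / [4.18 × (36.7 − 3.18)] = 26.642 kg/min

ṁ_c = 26.6 kg/min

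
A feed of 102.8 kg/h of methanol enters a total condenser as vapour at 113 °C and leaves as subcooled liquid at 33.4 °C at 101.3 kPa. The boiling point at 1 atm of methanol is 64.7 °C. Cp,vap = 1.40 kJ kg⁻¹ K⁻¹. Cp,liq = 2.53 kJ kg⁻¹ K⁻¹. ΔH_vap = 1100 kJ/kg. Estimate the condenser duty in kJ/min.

Q_c = 2140 kJ/min

vapour 113→64.7 °C: -67.62 kJ/kg
condensation at 64.7 °C: -1100 kJ/kg
liquid 64.7→33.4 °C: -79.189 kJ/kg
Δh = -67.62 + -1100 + -79.189 = -1246.8 kJ/kg
Q = ṁ·Δh = 102.8 kg/h × -1246.8 kJ/kg = -128170 kJ/h
|Q| = 35.603 kW = 2136.2 kJ/min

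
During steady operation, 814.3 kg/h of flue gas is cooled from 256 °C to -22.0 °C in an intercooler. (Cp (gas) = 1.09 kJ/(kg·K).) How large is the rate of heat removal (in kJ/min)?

Q = ṁ·Cp·ΔT = 814.3 × 1.09 × (-22.0 − 256) = -246750 kJ/h
Converting: 246750 / 3600 s = 68.541 kW
Cooling duty = 4112.5 kJ/min

Q_c = 4110 kJ/min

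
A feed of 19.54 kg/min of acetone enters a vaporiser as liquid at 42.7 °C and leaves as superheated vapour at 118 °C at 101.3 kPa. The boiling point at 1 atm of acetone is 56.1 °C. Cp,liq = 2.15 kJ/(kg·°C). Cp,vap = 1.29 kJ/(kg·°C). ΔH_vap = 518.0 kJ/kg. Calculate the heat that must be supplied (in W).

liquid 42.7→56.1 °C: 28.81 kJ/kg
vaporisation at 56.1 °C: 518 kJ/kg
vapour 56.1→118 °C: 79.851 kJ/kg
Δh = 28.81 + 518 + 79.851 = 626.66 kJ/kg
Q = ṁ·Δh = 19.54 kg/min × 626.66 kJ/kg = 12245 kJ/min
|Q| = 204.08 kW = 204080 W

Q = 204000 W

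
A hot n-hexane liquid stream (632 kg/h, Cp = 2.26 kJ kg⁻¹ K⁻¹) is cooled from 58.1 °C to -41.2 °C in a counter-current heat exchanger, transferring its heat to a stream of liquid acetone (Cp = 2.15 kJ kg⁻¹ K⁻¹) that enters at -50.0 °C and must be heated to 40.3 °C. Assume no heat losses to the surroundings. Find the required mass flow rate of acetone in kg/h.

Heat released by hot stream: Q = 632 × 2.26 × (58.1 − -41.2) = 141830 kJ/h
Energy balance on cold side (adiabatic exchanger): Q = ṁ_c·Cp_c·(T_c,out − T_c,in)
ṁ_c = 141830 / [2.15 × (40.3 − -50.0)] = 730.55 kg/h

ṁ_c = 731 kg/h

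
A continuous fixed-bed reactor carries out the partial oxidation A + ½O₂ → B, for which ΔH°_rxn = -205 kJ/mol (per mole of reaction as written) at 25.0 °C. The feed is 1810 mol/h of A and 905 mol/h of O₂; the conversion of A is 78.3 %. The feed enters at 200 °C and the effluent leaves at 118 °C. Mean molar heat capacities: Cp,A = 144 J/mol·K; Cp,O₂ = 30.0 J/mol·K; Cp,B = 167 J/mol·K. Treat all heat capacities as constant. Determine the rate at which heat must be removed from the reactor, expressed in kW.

Extent of reaction ξ = 0.783 × 1810 = 1417.2 mol/h
Reaction term: ξ·ΔH°_rxn = 1417.2 × -205 = -290530 kJ/h
Sensible, feed 200→25 °C: -50363 kJ/h
Outlet flows (mol/h): A 392.77, O₂ 196.38, B 1417.2
Sensible, products 25→118 °C: 27819 kJ/h
Q = ΔH = -313080 kJ/h = -86.966 kW
Heat removed = 86.966 kW

Q_out = 87.0 kW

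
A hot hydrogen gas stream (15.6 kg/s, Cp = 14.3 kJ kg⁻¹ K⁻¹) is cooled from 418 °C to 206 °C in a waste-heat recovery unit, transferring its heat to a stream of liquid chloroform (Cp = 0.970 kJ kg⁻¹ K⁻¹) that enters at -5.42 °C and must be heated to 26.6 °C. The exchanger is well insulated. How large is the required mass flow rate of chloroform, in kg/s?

ṁ_c = 1520 kg/s

Heat released by hot stream: Q = 15.6 × 14.3 × (418 − 206) = 47293 kJ/s
Energy balance on cold side (adiabatic exchanger): Q = ṁ_c·Cp_c·(T_c,out − T_c,in)
ṁ_c = 47293 / [0.970 × (26.6 − -5.42)] = 1522.7 kg/s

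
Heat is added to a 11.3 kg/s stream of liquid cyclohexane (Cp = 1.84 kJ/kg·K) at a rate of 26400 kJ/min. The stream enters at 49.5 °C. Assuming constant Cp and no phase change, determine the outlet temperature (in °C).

T_out = 70.7 °C

Q = 26400 kJ/min = 440 kJ/s
ΔT = Q/(ṁ·Cp) = 440/(11.3×1.84) = 21.162 K
T_out = 49.5 + 21.162 = 70.662 °C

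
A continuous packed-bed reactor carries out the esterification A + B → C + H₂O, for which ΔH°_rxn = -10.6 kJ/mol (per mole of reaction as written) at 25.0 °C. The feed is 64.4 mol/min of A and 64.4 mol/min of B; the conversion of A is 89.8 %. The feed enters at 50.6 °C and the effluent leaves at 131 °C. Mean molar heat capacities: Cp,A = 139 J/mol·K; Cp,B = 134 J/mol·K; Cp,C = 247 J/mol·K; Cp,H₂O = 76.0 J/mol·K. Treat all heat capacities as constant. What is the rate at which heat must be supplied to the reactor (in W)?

Extent of reaction ξ = 0.898 × 64.4 = 57.831 mol/min
Reaction term: ξ·ΔH°_rxn = 57.831 × -10.6 = -613.01 kJ/min
Sensible, feed 50.6→25 °C: -450.08 kJ/min
Outlet flows (mol/min): A 6.5688, B 6.5688, C 57.831, H₂O 57.831
Sensible, products 25→131 °C: 2170.1 kJ/min
Q = ΔH = 1107 kJ/min = 18.45 kW
Heat supplied = 18450 W

Q_in = 18500 W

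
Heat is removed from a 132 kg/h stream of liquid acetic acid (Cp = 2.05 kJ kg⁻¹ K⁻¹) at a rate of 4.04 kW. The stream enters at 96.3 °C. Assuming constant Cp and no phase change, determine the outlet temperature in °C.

Q = 4.04 kW = 14544 kJ/h
ΔT = Q/(ṁ·Cp) = 14544/(132×2.05) = 53.747 K
T_out = 96.3 − 53.747 = 42.553 °C

T_out = 42.6 °C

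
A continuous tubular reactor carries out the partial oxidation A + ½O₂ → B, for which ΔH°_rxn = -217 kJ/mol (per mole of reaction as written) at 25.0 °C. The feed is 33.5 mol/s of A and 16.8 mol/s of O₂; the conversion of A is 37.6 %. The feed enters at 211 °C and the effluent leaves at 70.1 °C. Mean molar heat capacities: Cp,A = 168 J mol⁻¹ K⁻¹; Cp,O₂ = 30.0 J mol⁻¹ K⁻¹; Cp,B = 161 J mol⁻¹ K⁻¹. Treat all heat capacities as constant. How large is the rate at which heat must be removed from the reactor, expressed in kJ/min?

Extent of reaction ξ = 0.376 × 33.5 = 12.596 mol/s
Reaction term: ξ·ΔH°_rxn = 12.596 × -217 = -2733.3 kJ/s
Sensible, feed 211→25 °C: -1140.6 kJ/s
Outlet flows (mol/s): A 20.904, O₂ 10.502, B 12.596
Sensible, products 25→70.1 °C: 264.06 kJ/s
Q = ΔH = -3609.8 kJ/s = -3609.8 kW
Heat removed = 216590 kJ/min

Q_out = 217000 kJ/min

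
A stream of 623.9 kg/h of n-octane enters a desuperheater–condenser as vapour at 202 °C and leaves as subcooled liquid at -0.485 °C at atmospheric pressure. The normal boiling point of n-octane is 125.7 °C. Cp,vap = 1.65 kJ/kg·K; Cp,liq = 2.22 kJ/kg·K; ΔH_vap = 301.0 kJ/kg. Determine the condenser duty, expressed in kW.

Q_c = 123 kW

vapour 202→125.7 °C: -125.89 kJ/kg
condensation at 125.7 °C: -301 kJ/kg
liquid 125.7→-0.485 °C: -280.13 kJ/kg
Δh = -125.89 + -301 + -280.13 = -707.03 kJ/kg
Q = ṁ·Δh = 623.9 kg/h × -707.03 kJ/kg = -441110 kJ/h
|Q| = 122.53 kW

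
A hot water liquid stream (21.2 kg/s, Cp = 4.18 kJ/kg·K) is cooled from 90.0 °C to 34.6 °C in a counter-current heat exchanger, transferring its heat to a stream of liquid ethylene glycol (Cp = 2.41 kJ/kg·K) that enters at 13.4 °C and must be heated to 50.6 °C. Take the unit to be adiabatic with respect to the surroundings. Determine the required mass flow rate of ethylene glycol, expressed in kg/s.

ṁ_c = 54.8 kg/s

Heat released by hot stream: Q = 21.2 × 4.18 × (90.0 − 34.6) = 4909.3 kJ/s
Energy balance on cold side (adiabatic exchanger): Q = ṁ_c·Cp_c·(T_c,out − T_c,in)
ṁ_c = 4909.3 / [2.41 × (50.6 − 13.4)] = 54.76 kg/s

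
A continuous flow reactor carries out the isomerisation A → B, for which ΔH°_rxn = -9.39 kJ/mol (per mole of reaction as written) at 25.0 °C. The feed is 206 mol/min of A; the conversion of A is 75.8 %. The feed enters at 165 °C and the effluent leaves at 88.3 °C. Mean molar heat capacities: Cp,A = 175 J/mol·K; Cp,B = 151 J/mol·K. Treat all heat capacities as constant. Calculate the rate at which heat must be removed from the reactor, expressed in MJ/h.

Q_out = 268 MJ/h

Extent of reaction ξ = 0.758 × 206 = 156.15 mol/min
Reaction term: ξ·ΔH°_rxn = 156.15 × -9.39 = -1466.2 kJ/min
Sensible, feed 165→25 °C: -5047 kJ/min
Outlet flows (mol/min): A 49.852, B 156.15
Sensible, products 25→88.3 °C: 2044.7 kJ/min
Q = ΔH = -4468.5 kJ/min = -74.475 kW
Heat removed = 268.11 MJ/h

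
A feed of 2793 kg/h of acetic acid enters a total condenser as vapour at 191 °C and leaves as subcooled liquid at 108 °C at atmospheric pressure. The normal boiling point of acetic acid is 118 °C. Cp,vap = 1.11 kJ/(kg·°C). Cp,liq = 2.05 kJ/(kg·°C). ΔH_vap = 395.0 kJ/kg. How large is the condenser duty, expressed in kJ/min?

vapour 191→118 °C: -81.03 kJ/kg
condensation at 118 °C: -395 kJ/kg
liquid 118→108 °C: -20.5 kJ/kg
Δh = -81.03 + -395 + -20.5 = -496.53 kJ/kg
Q = ṁ·Δh = 2793 kg/h × -496.53 kJ/kg = -1.3868e+06 kJ/h
|Q| = 385.22 kW = 23113 kJ/min

Q_c = 23100 kJ/min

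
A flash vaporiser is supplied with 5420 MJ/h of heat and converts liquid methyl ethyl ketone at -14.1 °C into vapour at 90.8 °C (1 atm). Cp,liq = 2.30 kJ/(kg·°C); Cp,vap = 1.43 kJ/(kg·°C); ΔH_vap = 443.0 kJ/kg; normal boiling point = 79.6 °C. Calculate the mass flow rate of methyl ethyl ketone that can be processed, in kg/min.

Δh = 2.30×(79.6−-14.1) + 443.0 + 1.43×(90.8−79.6) = 674.53 kJ/kg
Q = 5420 MJ/h = 1505.6 kJ/s = 90333 kJ/min
ṁ = Q/Δh = 90333 / 674.53 = 133.92 kg/min

ṁ = 134 kg/min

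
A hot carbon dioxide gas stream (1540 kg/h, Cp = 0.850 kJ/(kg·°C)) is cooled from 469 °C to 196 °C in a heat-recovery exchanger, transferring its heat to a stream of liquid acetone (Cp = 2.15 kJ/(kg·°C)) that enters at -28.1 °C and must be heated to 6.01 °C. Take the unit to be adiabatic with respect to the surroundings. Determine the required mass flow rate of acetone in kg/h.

Heat released by hot stream: Q = 1540 × 0.850 × (469 − 196) = 357360 kJ/h
Energy balance on cold side (adiabatic exchanger): Q = ṁ_c·Cp_c·(T_c,out − T_c,in)
ṁ_c = 357360 / [2.15 × (6.01 − -28.1)] = 4872.8 kg/h

ṁ_c = 4870 kg/h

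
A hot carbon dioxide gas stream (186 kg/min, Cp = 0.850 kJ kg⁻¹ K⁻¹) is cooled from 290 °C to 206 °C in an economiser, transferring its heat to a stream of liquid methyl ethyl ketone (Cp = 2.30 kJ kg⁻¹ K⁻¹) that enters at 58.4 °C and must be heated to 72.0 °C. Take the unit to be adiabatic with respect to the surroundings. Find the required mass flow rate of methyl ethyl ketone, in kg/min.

ṁ_c = 425 kg/min

Heat released by hot stream: Q = 186 × 0.850 × (290 − 206) = 13280 kJ/min
Energy balance on cold side (adiabatic exchanger): Q = ṁ_c·Cp_c·(T_c,out − T_c,in)
ṁ_c = 13280 / [2.30 × (72.0 − 58.4)] = 424.57 kg/min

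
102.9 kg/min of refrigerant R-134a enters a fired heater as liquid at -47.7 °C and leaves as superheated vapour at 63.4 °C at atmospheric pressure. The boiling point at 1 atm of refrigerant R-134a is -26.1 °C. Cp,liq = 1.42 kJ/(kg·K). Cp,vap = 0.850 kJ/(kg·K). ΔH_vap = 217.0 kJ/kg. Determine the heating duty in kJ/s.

liquid -47.7→-26.1 °C: 30.672 kJ/kg
vaporisation at -26.1 °C: 217 kJ/kg
vapour -26.1→63.4 °C: 76.075 kJ/kg
Δh = 30.672 + 217 + 76.075 = 323.75 kJ/kg
Q = ṁ·Δh = 102.9 kg/min × 323.75 kJ/kg = 33314 kJ/min
|Q| = 555.23 kW

Q = 555 kJ/s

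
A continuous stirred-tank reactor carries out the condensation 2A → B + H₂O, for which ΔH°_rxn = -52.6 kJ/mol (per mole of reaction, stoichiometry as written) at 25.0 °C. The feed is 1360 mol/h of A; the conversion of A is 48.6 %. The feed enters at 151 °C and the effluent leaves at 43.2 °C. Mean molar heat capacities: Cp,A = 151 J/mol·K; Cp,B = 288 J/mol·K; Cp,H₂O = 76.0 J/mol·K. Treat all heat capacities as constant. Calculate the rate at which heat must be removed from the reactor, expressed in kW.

Q_out = 10.9 kW

Extent of reaction ξ = 0.486 × 1360 / 2 = 330.48 mol/h
Reaction term: ξ·ΔH°_rxn = 330.48 × -52.6 = -17383 kJ/h
Sensible, feed 151→25 °C: -25875 kJ/h
Outlet flows (mol/h): A 699.04, B 330.48, H₂O 330.48
Sensible, products 25→43.2 °C: 4110.5 kJ/h
Q = ΔH = -39148 kJ/h = -10.874 kW
Heat removed = 10.874 kW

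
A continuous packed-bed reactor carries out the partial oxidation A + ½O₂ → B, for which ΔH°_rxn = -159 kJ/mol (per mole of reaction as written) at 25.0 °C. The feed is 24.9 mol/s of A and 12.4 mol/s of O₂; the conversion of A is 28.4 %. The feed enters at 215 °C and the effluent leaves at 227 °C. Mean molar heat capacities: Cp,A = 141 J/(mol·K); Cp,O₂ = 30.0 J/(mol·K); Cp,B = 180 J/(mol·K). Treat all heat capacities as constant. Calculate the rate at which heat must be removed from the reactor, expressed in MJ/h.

Extent of reaction ξ = 0.284 × 24.9 = 7.0716 mol/s
Reaction term: ξ·ΔH°_rxn = 7.0716 × -159 = -1124.4 kJ/s
Sensible, feed 215→25 °C: -737.75 kJ/s
Outlet flows (mol/s): A 17.828, O₂ 8.8642, B 7.0716
Sensible, products 25→227 °C: 818.63 kJ/s
Q = ΔH = -1043.5 kJ/s = -1043.5 kW
Heat removed = 3756.6 MJ/h

Q_out = 3760 MJ/h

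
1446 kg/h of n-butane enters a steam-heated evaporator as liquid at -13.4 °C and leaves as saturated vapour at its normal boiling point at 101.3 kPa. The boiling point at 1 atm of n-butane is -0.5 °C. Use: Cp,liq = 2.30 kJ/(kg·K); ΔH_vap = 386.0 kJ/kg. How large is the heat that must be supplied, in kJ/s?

Q = 167 kJ/s

liquid -13.4→-0.5 °C: 29.67 kJ/kg
vaporisation at -0.5 °C: 386 kJ/kg
Δh = 29.67 + 386 = 415.67 kJ/kg
Q = ṁ·Δh = 1446 kg/h × 415.67 kJ/kg = 601060 kJ/h
|Q| = 166.96 kW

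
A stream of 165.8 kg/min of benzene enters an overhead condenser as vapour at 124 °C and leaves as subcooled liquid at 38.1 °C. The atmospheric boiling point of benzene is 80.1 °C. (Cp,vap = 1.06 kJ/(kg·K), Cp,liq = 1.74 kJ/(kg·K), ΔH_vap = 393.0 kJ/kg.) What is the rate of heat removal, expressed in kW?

vapour 124→80.1 °C: -46.534 kJ/kg
condensation at 80.1 °C: -393 kJ/kg
liquid 80.1→38.1 °C: -73.08 kJ/kg
Δh = -46.534 + -393 + -73.08 = -512.61 kJ/kg
Q = ṁ·Δh = 165.8 kg/min × -512.61 kJ/kg = -84991 kJ/min
|Q| = 1416.5 kW

Q_c = 1420 kW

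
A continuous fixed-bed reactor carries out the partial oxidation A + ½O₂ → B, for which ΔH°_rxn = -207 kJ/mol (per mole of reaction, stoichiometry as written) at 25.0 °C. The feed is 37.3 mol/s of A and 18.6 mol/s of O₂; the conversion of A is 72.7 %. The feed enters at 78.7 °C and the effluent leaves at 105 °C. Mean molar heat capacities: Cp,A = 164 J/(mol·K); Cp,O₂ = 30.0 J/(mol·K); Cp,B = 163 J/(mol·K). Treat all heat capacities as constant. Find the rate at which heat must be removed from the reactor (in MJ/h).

Extent of reaction ξ = 0.727 × 37.3 = 27.117 mol/s
Reaction term: ξ·ΔH°_rxn = 27.117 × -207 = -5613.2 kJ/s
Sensible, feed 78.7→25 °C: -358.46 kJ/s
Outlet flows (mol/s): A 10.183, O₂ 5.0415, B 27.117
Sensible, products 25→105 °C: 499.31 kJ/s
Q = ΔH = -5472.4 kJ/s = -5472.4 kW
Heat removed = 19701 MJ/h

Q_out = 19700 MJ/h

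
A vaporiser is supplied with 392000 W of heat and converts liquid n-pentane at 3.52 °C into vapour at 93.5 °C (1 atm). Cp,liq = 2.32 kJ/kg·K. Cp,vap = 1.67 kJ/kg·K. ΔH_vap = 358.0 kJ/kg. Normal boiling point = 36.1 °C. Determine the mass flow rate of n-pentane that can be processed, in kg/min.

Δh = 2.32×(36.1−3.52) + 358.0 + 1.67×(93.5−36.1) = 529.44 kJ/kg
Q = 392000 W = 392 kJ/s = 23520 kJ/min
ṁ = Q/Δh = 23520 / 529.44 = 44.424 kg/min

ṁ = 44.4 kg/min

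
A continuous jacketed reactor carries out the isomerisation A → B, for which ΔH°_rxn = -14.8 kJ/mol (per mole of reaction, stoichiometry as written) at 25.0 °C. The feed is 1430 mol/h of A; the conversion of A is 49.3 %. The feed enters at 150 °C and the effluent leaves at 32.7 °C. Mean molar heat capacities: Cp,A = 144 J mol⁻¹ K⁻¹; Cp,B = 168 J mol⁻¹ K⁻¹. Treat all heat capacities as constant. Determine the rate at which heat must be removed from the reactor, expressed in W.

Q_out = 9570 W

Extent of reaction ξ = 0.493 × 1430 = 704.99 mol/h
Reaction term: ξ·ΔH°_rxn = 704.99 × -14.8 = -10434 kJ/h
Sensible, feed 150→25 °C: -25740 kJ/h
Outlet flows (mol/h): A 725.01, B 704.99
Sensible, products 25→32.7 °C: 1715.9 kJ/h
Q = ΔH = -34458 kJ/h = -9.5717 kW
Heat removed = 9571.7 W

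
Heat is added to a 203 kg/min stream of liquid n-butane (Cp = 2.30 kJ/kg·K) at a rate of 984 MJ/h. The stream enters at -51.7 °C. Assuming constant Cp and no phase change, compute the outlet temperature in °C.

T_out = -16.6 °C

Q = 984 MJ/h = 16400 kJ/min
ΔT = Q/(ṁ·Cp) = 16400/(203×2.30) = 35.125 K
T_out = -51.7 + 35.125 = -16.575 °C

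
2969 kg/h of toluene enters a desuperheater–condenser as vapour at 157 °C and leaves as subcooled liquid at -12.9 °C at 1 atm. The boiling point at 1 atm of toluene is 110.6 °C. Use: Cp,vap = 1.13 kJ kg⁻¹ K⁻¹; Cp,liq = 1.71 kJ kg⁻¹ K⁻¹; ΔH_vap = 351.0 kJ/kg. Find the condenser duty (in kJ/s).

vapour 157→110.6 °C: -52.432 kJ/kg
condensation at 110.6 °C: -351 kJ/kg
liquid 110.6→-12.9 °C: -211.19 kJ/kg
Δh = -52.432 + -351 + -211.19 = -614.62 kJ/kg
Q = ṁ·Δh = 2969 kg/h × -614.62 kJ/kg = -1.8248e+06 kJ/h
|Q| = 506.89 kW

Q_c = 507 kJ/s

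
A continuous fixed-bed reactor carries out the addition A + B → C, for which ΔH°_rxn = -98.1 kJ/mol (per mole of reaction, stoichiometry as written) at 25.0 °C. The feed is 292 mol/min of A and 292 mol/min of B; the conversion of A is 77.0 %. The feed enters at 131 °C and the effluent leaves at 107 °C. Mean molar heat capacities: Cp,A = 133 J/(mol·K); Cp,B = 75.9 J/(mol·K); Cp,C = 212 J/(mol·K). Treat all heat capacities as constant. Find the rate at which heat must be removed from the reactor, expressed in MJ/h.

Extent of reaction ξ = 0.770 × 292 = 224.84 mol/min
Reaction term: ξ·ΔH°_rxn = 224.84 × -98.1 = -22057 kJ/min
Sensible, feed 131→25 °C: -6465.9 kJ/min
Outlet flows (mol/min): A 67.16, B 67.16, C 224.84
Sensible, products 25→107 °C: 5059.1 kJ/min
Q = ΔH = -23464 kJ/min = -391.06 kW
Heat removed = 1407.8 MJ/h

Q_out = 1410 MJ/h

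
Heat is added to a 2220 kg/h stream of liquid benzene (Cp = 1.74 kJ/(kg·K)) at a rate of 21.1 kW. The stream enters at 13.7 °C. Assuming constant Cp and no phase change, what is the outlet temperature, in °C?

T_out = 33.4 °C

Q = 21.1 kW = 75960 kJ/h
ΔT = Q/(ṁ·Cp) = 75960/(2220×1.74) = 19.664 K
T_out = 13.7 + 19.664 = 33.364 °C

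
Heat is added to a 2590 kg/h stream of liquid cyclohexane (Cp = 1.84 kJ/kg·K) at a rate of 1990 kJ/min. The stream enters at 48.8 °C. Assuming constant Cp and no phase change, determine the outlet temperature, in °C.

Q = 1990 kJ/min = 119400 kJ/h
ΔT = Q/(ṁ·Cp) = 119400/(2590×1.84) = 25.055 K
T_out = 48.8 + 25.055 = 73.855 °C

T_out = 73.9 °C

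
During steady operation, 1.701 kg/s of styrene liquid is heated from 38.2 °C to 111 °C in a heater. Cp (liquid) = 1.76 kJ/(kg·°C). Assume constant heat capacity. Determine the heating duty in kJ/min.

Q = ṁ·Cp·ΔT = 1.701 × 1.76 × (111 − 38.2) = 217.95 kJ/s
Heating duty = 13077 kJ/min

Q = 13100 kJ/min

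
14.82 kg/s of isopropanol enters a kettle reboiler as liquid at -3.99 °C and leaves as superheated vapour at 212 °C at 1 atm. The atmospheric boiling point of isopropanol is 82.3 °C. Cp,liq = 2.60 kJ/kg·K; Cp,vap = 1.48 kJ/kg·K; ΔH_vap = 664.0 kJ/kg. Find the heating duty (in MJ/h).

liquid -3.99→82.3 °C: 224.35 kJ/kg
vaporisation at 82.3 °C: 664 kJ/kg
vapour 82.3→212 °C: 191.96 kJ/kg
Δh = 224.35 + 664 + 191.96 = 1080.3 kJ/kg
Q = ṁ·Δh = 14.82 kg/s × 1080.3 kJ/kg = 16010 kJ/s
|Q| = 16010 kW = 57637 MJ/h

Q = 57600 MJ/h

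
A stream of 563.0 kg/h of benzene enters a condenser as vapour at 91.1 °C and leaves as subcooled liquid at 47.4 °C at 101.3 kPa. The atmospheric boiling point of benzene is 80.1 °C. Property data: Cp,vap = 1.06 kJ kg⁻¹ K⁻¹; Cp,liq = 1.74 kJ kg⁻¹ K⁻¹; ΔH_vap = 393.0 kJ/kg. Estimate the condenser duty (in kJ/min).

vapour 91.1→80.1 °C: -11.66 kJ/kg
condensation at 80.1 °C: -393 kJ/kg
liquid 80.1→47.4 °C: -56.898 kJ/kg
Δh = -11.66 + -393 + -56.898 = -461.56 kJ/kg
Q = ṁ·Δh = 563.0 kg/h × -461.56 kJ/kg = -259860 kJ/h
|Q| = 72.183 kW = 4331 kJ/min

Q_c = 4330 kJ/min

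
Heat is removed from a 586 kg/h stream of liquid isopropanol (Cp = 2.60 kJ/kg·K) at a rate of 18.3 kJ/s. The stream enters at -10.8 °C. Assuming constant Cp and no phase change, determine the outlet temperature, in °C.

Q = 18.3 kJ/s = 65880 kJ/h
ΔT = Q/(ṁ·Cp) = 65880/(586×2.60) = 43.24 K
T_out = -10.8 − 43.24 = -54.04 °C

T_out = -54.0 °C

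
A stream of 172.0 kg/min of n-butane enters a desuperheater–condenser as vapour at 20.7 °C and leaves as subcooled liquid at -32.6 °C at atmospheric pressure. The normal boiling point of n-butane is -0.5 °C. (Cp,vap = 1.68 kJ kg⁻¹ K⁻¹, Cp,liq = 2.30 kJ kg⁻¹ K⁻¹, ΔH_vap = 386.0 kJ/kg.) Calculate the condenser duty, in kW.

vapour 20.7→-0.5 °C: -35.616 kJ/kg
condensation at -0.5 °C: -386 kJ/kg
liquid -0.5→-32.6 °C: -73.83 kJ/kg
Δh = -35.616 + -386 + -73.83 = -495.45 kJ/kg
Q = ṁ·Δh = 172.0 kg/min × -495.45 kJ/kg = -85217 kJ/min
|Q| = 1420.3 kW

Q_c = 1420 kW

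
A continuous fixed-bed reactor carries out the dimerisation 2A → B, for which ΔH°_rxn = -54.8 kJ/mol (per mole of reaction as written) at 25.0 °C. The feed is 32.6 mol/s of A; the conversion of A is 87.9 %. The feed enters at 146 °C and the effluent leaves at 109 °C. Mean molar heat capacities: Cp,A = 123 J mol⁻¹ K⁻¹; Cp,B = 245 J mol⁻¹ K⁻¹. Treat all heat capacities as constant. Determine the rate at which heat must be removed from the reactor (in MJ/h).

Q_out = 3370 MJ/h

Extent of reaction ξ = 0.879 × 32.6 / 2 = 14.328 mol/s
Reaction term: ξ·ΔH°_rxn = 14.328 × -54.8 = -785.16 kJ/s
Sensible, feed 146→25 °C: -485.19 kJ/s
Outlet flows (mol/s): A 3.9446, B 14.328
Sensible, products 25→109 °C: 335.62 kJ/s
Q = ΔH = -934.72 kJ/s = -934.72 kW
Heat removed = 3365 MJ/h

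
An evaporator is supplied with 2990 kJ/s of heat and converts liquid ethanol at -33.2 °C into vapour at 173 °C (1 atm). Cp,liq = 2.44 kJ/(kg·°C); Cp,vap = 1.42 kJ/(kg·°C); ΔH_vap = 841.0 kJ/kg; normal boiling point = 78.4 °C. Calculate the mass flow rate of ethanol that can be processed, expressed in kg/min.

Δh = 2.44×(78.4−-33.2) + 841.0 + 1.42×(173−78.4) = 1247.6 kJ/kg
Q = 2990 kJ/s = 2990 kJ/s = 179400 kJ/min
ṁ = Q/Δh = 179400 / 1247.6 = 143.79 kg/min

ṁ = 144 kg/min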